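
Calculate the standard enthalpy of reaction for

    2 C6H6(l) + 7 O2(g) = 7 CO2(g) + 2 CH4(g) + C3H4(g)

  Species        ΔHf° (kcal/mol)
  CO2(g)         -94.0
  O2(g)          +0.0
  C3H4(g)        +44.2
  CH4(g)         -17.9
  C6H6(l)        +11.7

ΔHrxn = -673.0 kcal/mol

Products: 7·(-94.0) + 2·(-17.9) + 1·(+44.2) = -649.6
Reactants: 2·(+11.7) + 7·(+0.0) = +23.4
ΔHrxn = (-649.6) − (+23.4) = -673.0 kcal/mol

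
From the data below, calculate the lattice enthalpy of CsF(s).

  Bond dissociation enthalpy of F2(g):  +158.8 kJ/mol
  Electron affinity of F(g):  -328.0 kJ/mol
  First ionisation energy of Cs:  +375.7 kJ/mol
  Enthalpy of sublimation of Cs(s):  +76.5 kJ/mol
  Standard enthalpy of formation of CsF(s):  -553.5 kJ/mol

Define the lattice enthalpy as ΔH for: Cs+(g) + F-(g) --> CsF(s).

ΔHf° = 1·ΔHsub + 1·(ΣIE) + 1/2·D(F2) + 1·EA + U
-553.5 = 1·(+76.5) + 1·(+375.7) + 1/2·(+158.8) + 1·(-328.0) + U
U = -553.5 − (+203.6) = -757.1 kJ/mol

U = -757.1 kJ/mol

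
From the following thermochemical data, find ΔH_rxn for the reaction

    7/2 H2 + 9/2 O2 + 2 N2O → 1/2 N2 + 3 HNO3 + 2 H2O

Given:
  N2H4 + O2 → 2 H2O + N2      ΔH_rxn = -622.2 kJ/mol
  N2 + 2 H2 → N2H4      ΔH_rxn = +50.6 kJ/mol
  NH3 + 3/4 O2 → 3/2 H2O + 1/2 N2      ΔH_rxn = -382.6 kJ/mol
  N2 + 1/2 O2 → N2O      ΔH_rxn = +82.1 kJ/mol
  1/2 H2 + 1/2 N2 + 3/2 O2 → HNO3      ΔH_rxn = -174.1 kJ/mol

ΔH_rxn = -1258.1 kJ/mol

equation 1 as written: -622.2 kJ/mol
equation 2 as written: +50.6 kJ/mol
equation 3: not needed.
equation 4 reversed and × 2: (-2)·(+82.1) = -164.2 kJ/mol
equation 5 × 3: (3)·(-174.1) = -522.3 kJ/mol
ΔH_rxn = (1)·(-622.2) + (1)·(+50.6) + (-2)·(+82.1) + (3)·(-174.1) = -1258.1 kJ/mol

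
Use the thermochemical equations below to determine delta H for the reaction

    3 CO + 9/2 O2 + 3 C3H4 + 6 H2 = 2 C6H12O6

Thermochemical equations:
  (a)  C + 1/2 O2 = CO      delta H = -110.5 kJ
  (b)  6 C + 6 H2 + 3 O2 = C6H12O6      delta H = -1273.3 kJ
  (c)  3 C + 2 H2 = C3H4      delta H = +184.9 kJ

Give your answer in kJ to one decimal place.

delta H = -2769.8 kJ

(a) reversed and × 3: (-3)·(-110.5) = +331.5 kJ
(b) × 2: (2)·(-1273.3) = -2546.6 kJ
(c) reversed and × 3: (-3)·(+184.9) = -554.7 kJ
Summing the manipulated equations, delta H = (+331.5) + (-2546.6) + (-554.7) = -2769.8 kJ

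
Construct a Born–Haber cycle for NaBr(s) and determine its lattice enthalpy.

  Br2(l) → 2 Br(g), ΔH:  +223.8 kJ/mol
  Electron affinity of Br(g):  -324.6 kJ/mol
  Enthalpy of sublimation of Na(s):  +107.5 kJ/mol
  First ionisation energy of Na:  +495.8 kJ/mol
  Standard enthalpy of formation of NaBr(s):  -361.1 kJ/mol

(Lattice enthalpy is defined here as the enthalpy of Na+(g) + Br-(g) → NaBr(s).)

ΔHf° = 1·ΔHsub + 1·(ΣIE) + 1/2·D(Br2) + 1·EA + U
-361.1 = 1·(+107.5) + 1·(+495.8) + 1/2·(+223.8) + 1·(-324.6) + U
U = -361.1 − (+390.6) = -751.7 kJ/mol

U = -751.7 kJ/mol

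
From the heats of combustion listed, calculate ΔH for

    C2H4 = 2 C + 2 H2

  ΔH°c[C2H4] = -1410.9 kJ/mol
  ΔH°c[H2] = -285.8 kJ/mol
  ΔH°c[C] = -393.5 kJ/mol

ΔH = -52.3 kJ/mol

With combustion enthalpies, reactants minus products:
= [1·(-1410.9)] − [2·(-393.5) + 2·(-285.8)]
= -52.3 kJ/mol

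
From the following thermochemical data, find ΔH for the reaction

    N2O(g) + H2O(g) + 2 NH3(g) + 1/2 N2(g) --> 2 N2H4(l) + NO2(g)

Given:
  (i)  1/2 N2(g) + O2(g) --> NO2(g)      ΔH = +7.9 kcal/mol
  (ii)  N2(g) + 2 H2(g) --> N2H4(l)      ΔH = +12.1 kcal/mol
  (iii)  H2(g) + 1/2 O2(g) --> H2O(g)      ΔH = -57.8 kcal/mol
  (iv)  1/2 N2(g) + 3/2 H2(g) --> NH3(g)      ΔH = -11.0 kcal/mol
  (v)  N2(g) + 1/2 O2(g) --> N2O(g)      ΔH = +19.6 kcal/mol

(i) as written (NO2(g) already on the product side): +7.9 kcal/mol
(ii) × 2 (scale by 2 for the 2 N2H4(l)): (2)·(+12.1) = +24.2 kcal/mol
(iii) reversed (reverse to put H2O(g) on the reactant side): +57.8 kcal/mol
(iv) reversed and × 2 (reverse to put NH3(g) on the reactant side; scale by 2 for the 2 NH3(g)): (-2)·(-11.0) = +22.0 kcal/mol
(v) reversed (reverse to put N2O(g) on the reactant side): -19.6 kcal/mol
ΔH = (+7.9) + (+24.2) + (+57.8) + (+22.0) + (-19.6) = 92.3 kcal/mol

ΔH = 92.3 kcal/mol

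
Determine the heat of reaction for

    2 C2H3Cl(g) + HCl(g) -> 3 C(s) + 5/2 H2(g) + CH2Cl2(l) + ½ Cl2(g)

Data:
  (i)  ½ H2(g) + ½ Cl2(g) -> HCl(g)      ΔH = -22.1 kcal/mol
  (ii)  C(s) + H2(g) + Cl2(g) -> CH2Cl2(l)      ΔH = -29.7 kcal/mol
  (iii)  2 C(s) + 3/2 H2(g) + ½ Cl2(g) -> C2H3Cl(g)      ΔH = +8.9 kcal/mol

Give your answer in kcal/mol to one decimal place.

ΔH = -25.4 kcal/mol

(i) reversed: +22.1 kcal/mol
(ii) as written: -29.7 kcal/mol
(iii) reversed and × 2: (-2)·(+8.9) = -17.8 kcal/mol
ΔH = (-1)·(-22.1) + (1)·(-29.7) + (-2)·(+8.9) = -25.4 kcal/mol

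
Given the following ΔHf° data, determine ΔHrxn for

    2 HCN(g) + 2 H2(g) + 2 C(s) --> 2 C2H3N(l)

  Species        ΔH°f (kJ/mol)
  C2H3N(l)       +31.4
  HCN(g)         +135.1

ΔHrxn = -207.4 kJ/mol

Products: 2·(+31.4) = +62.8
Reactants: 2·(+135.1) + 2·(+0.0) + 2·(+0.0) = +270.2
ΔHrxn = (+62.8) − (+270.2) = -207.4 kJ/mol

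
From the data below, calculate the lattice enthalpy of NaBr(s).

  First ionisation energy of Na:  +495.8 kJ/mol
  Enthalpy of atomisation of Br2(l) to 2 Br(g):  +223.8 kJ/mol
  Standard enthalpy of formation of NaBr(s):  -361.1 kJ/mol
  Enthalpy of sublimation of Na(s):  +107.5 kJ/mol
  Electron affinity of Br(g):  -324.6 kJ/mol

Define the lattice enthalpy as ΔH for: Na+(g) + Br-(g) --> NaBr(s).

U = -751.7 kJ/mol

ΔHf° = 1·ΔHsub + 1·(ΣIE) + 1/2·D(Br2) + 1·EA + U
-361.1 = 1·(+107.5) + 1·(+495.8) + 1/2·(+223.8) + 1·(-324.6) + U
U = -361.1 − (+390.6) = -751.7 kJ/mol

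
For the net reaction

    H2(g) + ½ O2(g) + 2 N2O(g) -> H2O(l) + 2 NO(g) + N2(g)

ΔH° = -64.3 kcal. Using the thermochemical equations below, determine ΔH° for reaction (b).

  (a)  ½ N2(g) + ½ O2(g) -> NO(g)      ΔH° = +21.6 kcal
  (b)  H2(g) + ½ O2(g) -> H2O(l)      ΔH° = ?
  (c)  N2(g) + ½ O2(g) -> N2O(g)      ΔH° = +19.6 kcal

(a) × 2: (2)·(+21.6) = +43.2 kcal
(b) as written: contributes x
(c) reversed and × 2: (-2)·(+19.6) = -39.2 kcal
-64.3 = (+43.2) + (-39.2) + x
x = (-64.3 − (+4.0)) / (1) = -68.3 kcal

ΔH° = -68.3 kcal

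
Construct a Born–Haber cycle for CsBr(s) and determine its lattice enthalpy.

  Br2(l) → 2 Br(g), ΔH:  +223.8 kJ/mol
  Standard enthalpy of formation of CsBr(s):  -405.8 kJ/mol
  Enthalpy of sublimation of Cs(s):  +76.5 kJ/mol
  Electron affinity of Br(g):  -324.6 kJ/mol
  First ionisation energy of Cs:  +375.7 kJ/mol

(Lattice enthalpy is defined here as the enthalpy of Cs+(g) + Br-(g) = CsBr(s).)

U = -645.3 kJ/mol

ΔHf° = 1·ΔHsub + 1·(ΣIE) + 1/2·D(Br2) + 1·EA + U
-405.8 = 1·(+76.5) + 1·(+375.7) + 1/2·(+223.8) + 1·(-324.6) + U
U = -405.8 − (+239.5) = -645.3 kJ/mol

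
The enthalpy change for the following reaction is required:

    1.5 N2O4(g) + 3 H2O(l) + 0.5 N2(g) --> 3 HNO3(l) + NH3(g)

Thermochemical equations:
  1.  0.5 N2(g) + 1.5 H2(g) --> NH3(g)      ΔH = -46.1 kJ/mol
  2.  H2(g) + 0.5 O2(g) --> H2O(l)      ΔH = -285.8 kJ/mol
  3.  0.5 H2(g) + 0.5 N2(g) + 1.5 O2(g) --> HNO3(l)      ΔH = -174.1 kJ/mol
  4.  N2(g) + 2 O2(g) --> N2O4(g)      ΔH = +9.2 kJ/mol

eq. 1 as written (NH3(g) already on the product side): -46.1 kJ/mol
eq. 2 reversed and × 3 (H2O(l) must end up as a reactant; scale by 3 for the 3 H2O(l)): (-3)·(-285.8) = +857.4 kJ/mol
eq. 3 × 3 (×3 to match 3 HNO3(l) in the target): (3)·(-174.1) = -522.3 kJ/mol
eq. 4 reversed and × 3/2 (reverse to put N2O4(g) on the reactant side; ×3/2 to match 3/2 N2O4(g) in the target): (-3/2)·(+9.2) = -13.8 kJ/mol
Summing the manipulated equations, ΔH = (-46.1) + (+857.4) + (-522.3) + (-13.8) = 275.2 kJ/mol

ΔH = 275.2 kJ/mol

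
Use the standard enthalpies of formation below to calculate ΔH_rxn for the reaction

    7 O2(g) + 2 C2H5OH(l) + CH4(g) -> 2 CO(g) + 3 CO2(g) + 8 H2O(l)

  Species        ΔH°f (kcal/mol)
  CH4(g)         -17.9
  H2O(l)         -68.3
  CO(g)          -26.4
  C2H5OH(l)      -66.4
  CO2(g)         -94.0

ΔH°rxn = Σ nΔHf°(products) − Σ nΔHf°(reactants).
Products: 2·(-26.4) + 3·(-94.0) + 8·(-68.3) = -881.2
Reactants: 7·(+0.0) + 2·(-66.4) + 1·(-17.9) = -150.7
ΔH_rxn = (-881.2) − (-150.7) = -730.5 kcal/mol

ΔH_rxn = -730.5 kcal/mol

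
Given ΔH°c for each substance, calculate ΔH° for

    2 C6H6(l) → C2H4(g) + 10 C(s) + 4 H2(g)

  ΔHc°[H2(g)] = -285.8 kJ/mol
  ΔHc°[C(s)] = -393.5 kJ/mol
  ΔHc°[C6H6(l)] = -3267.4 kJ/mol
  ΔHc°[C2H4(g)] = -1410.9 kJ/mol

With combustion enthalpies, reactants minus products:
= [2·(-3267.4)] − [1·(-1410.9) + 10·(-393.5) + 4·(-285.8)]
= -45.7 kJ/mol

ΔH° = -45.7 kJ/mol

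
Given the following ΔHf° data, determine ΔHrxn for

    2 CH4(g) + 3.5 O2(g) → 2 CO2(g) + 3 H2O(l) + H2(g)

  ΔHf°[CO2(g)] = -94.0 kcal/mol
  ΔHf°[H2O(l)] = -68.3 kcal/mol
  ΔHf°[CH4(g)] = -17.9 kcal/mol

Products: 2·(-94.0) + 3·(-68.3) + 1·(+0.0) = -392.9
Reactants: 2·(-17.9) + 7/2·(+0.0) = -35.8
ΔHrxn = (-392.9) − (-35.8) = -357.1 kcal/mol

ΔHrxn = -357.1 kcal/mol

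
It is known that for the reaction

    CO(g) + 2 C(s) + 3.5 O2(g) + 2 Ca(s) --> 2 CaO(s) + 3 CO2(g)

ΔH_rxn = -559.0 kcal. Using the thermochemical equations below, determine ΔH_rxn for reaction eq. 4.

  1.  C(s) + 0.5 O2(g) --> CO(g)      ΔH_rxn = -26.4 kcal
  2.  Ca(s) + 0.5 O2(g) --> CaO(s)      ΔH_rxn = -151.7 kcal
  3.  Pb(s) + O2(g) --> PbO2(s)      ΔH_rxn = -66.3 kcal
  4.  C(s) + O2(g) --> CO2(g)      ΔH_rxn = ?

ΔH_rxn = -94.0 kcal

eq. 1 reversed (CO(g) must end up as a reactant): +26.4 kcal
eq. 2 × 2 (scale by 2 for the 2 CaO(s)): (2)·(-151.7) = -303.4 kcal
eq. 3: not needed (PbO2(s) appears nowhere else).
eq. 4 × 3 (scale by 3 for the 3 CO2(g)): contributes 3·x
-559.0 = (+26.4) + (-303.4) + 3·x
x = (-559.0 − (-277.0)) / (3) = -94.0 kcal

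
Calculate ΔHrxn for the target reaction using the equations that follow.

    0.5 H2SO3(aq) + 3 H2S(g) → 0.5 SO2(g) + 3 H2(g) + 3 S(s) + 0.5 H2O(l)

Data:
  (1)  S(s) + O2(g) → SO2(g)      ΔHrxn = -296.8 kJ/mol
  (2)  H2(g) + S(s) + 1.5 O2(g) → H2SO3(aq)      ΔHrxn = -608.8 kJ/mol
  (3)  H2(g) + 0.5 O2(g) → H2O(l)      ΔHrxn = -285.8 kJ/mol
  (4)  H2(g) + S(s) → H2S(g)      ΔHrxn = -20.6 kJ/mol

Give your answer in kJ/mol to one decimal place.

ΔHrxn = 74.9 kJ/mol

(1) × 1/2: (1/2)·(-296.8) = -148.4 kJ/mol
(2) reversed and × 1/2: (-1/2)·(-608.8) = +304.4 kJ/mol
(3) × 1/2: (1/2)·(-285.8) = -142.9 kJ/mol
(4) reversed and × 3: (-3)·(-20.6) = +61.8 kJ/mol
ΔHrxn = (1/2)·(-296.8) + (-1/2)·(-608.8) + (1/2)·(-285.8) + (-3)·(-20.6) = 74.9 kJ/mol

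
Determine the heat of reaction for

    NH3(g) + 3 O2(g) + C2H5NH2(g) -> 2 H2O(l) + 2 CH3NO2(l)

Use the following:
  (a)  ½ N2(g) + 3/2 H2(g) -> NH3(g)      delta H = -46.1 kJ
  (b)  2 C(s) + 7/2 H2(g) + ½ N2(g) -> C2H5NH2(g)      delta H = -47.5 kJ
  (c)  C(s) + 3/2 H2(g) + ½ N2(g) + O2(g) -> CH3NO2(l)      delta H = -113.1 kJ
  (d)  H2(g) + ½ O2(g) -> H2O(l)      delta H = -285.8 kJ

(a) reversed: +46.1 kJ
(b) reversed: +47.5 kJ
(c) × 2: (2)·(-113.1) = -226.2 kJ
(d) × 2: (2)·(-285.8) = -571.6 kJ
Since enthalpy is a state function, delta H = (+46.1) + (+47.5) + (-226.2) + (-571.6) = -704.2 kJ

delta H = -704.2 kJ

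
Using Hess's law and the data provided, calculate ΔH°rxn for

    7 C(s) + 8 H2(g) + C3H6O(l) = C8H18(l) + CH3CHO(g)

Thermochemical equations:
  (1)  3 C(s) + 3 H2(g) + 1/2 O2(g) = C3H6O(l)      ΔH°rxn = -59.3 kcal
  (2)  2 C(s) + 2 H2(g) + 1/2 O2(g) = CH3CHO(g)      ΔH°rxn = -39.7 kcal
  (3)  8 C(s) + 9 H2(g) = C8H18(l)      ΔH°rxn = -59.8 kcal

ΔH°rxn = -40.2 kcal

(1) reversed: +59.3 kcal
(2) as written: -39.7 kcal
(3) as written: -59.8 kcal
Summing the manipulated equations, ΔH°rxn = (+59.3) + (-39.7) + (-59.8) = -40.2 kcal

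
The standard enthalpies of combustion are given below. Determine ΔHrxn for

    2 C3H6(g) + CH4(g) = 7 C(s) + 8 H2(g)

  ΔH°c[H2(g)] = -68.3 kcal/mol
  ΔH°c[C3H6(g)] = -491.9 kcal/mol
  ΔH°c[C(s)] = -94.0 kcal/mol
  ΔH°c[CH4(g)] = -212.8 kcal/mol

Using ΔH = Σ nΔHc°(reactants) − Σ nΔHc°(products):
= [2·(-491.9) + 1·(-212.8)] − [7·(-94.0) + 8·(-68.3)]
= 7.8 kcal/mol

ΔHrxn = 7.8 kcal/mol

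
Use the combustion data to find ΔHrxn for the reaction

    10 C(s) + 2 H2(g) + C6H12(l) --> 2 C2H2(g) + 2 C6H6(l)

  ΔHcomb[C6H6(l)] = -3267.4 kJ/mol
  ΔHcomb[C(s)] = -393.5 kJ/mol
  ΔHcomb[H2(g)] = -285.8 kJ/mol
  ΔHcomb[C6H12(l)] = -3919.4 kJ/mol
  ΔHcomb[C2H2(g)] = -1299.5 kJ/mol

With combustion enthalpies, reactants minus products:
= [10·(-393.5) + 2·(-285.8) + 1·(-3919.4)] − [2·(-1299.5) + 2·(-3267.4)]
= 707.8 kJ/mol

ΔHrxn = 707.8 kJ/mol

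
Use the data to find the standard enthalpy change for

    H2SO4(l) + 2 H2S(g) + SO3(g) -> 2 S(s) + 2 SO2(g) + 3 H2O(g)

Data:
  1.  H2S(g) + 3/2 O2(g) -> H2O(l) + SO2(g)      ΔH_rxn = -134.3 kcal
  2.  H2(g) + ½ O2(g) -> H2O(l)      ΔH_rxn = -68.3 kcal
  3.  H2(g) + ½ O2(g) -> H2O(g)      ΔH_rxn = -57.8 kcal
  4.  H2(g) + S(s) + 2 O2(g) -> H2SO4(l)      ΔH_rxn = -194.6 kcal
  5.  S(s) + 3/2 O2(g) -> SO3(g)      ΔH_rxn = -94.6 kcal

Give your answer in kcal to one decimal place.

ΔH_rxn = -16.2 kcal

eq. 1 × 2 (scale by 2 for the 2 H2S(g)): (2)·(-134.3) = -268.6 kcal
eq. 2 reversed and × 2: (-2)·(-68.3) = +136.6 kcal
eq. 3 × 3 (scale by 3 for the 3 H2O(g)): (3)·(-57.8) = -173.4 kcal
eq. 4 reversed (H2SO4(l) must end up as a reactant): +194.6 kcal
eq. 5 reversed (reverse to put SO3(g) on the reactant side): +94.6 kcal
Summing the manipulated equations, ΔH_rxn = (2)·(-134.3) + (-2)·(-68.3) + (3)·(-57.8) + (-1)·(-194.6) + (-1)·(-94.6) = -16.2 kcal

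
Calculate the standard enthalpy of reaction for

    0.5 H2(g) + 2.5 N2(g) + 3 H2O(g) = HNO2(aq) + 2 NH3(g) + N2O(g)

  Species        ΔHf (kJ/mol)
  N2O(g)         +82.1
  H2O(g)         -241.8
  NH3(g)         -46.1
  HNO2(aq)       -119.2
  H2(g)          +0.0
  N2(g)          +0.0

Products: 1·(-119.2) + 2·(-46.1) + 1·(+82.1) = -129.3
Reactants: 1/2·(+0.0) + 5/2·(+0.0) + 3·(-241.8) = -725.4
ΔH°rxn = (-129.3) − (-725.4) = 596.1 kJ/mol

ΔH°rxn = 596.1 kJ/mol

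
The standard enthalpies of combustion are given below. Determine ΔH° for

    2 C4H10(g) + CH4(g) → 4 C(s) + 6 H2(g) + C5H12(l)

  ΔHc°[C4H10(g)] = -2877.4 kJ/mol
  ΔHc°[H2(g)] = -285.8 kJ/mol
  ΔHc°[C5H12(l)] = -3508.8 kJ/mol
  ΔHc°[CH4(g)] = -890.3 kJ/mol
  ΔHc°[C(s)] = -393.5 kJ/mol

ΔH° = 152.5 kJ/mol

With combustion enthalpies, reactants minus products:
= [2·(-2877.4) + 1·(-890.3)] − [4·(-393.5) + 6·(-285.8) + 1·(-3508.8)]
= 152.5 kJ/mol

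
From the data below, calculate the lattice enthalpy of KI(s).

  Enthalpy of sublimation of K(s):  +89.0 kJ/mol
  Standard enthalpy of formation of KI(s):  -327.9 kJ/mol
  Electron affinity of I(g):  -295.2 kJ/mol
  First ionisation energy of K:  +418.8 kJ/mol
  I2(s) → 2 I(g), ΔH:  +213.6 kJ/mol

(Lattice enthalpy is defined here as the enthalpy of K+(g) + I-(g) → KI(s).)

ΔHf° = 1·ΔHsub + 1·(ΣIE) + 1/2·D(I2) + 1·EA + U
-327.9 = 1·(+89.0) + 1·(+418.8) + 1/2·(+213.6) + 1·(-295.2) + U
U = -327.9 − (+319.4) = -647.3 kJ/mol

U = -647.3 kJ/mol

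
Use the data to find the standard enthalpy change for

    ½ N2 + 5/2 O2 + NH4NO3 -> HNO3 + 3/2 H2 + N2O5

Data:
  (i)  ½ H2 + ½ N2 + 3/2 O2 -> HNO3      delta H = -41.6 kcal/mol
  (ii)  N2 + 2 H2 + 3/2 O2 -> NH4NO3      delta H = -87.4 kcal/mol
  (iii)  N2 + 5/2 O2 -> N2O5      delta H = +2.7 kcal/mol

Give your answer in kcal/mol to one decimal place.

(i) as written (HNO3 already on the product side): -41.6 kcal/mol
(ii) reversed (reverse to put NH4NO3 on the reactant side): +87.4 kcal/mol
(iii) as written (N2O5 already on the product side): +2.7 kcal/mol
Since enthalpy is a state function, delta H = (-41.6) + (+87.4) + (+2.7) = 48.5 kcal/mol

delta H = 48.5 kcal/mol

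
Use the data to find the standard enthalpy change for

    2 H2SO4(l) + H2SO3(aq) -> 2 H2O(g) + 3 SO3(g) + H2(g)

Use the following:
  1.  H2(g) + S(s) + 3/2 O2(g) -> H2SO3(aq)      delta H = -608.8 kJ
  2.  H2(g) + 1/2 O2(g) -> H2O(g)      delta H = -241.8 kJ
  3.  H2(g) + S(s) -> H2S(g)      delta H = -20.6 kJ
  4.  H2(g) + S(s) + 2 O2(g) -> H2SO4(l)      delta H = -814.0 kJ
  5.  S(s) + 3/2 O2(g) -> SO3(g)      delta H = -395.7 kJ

delta H = 566.1 kJ

eq. 1 reversed (H2SO3(aq) must end up as a reactant): +608.8 kJ
eq. 2 × 2 (×2 to match 2 H2O(g) in the target): (2)·(-241.8) = -483.6 kJ
eq. 3: not needed (H2S(g) appears nowhere else).
eq. 4 reversed and × 2 (reverse to put H2SO4(l) on the reactant side; scale by 2 for the 2 H2SO4(l)): (-2)·(-814.0) = +1628.0 kJ
eq. 5 × 3 (scale by 3 for the 3 SO3(g)): (3)·(-395.7) = -1187.1 kJ
Since enthalpy is a state function, delta H = (-1)·(-608.8) + (2)·(-241.8) + (-2)·(-814.0) + (3)·(-395.7) = 566.1 kJ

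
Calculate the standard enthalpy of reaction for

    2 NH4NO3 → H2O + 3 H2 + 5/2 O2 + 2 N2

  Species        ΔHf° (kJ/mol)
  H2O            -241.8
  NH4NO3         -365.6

Products: 1·(-241.8) + 3·(+0.0) + 5/2·(+0.0) + 2·(+0.0) = -241.8
Reactants: 2·(-365.6) = -731.2
ΔH_rxn = (-241.8) − (-731.2) = 489.4 kJ/mol

ΔH_rxn = 489.4 kJ/mol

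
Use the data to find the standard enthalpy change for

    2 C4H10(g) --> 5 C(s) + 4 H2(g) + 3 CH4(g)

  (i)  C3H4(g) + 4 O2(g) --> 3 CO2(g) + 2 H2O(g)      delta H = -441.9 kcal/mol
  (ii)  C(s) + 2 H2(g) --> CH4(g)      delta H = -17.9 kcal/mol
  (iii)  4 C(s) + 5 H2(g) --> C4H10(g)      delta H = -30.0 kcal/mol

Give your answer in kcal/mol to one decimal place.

(i): not needed.
(ii) × 3: (3)·(-17.9) = -53.7 kcal/mol
(iii) reversed and × 2: (-2)·(-30.0) = +60.0 kcal/mol
delta H = (-53.7) + (+60.0) = 6.3 kcal/mol

delta H = 6.3 kcal/mol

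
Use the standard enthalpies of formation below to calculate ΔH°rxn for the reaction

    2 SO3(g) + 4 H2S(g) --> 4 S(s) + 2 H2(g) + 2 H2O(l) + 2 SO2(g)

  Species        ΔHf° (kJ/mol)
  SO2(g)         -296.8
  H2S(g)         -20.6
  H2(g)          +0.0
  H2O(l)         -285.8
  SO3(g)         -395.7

ΔH°rxn = -291.4 kJ/mol

ΔH°rxn = Σ nΔHf°(products) − Σ nΔHf°(reactants).
Products: 4·(+0.0) + 2·(+0.0) + 2·(-285.8) + 2·(-296.8) = -1165.2
Reactants: 2·(-395.7) + 4·(-20.6) = -873.8
ΔH°rxn = (-1165.2) − (-873.8) = -291.4 kJ/mol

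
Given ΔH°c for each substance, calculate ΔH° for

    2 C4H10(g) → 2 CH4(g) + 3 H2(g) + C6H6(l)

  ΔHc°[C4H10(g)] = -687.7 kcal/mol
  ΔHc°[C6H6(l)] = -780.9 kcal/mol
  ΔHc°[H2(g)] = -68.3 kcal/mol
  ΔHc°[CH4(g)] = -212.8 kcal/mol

ΔH° = 36.0 kcal/mol

Using ΔH = Σ nΔHc°(reactants) − Σ nΔHc°(products):
= [2·(-687.7)] − [2·(-212.8) + 3·(-68.3) + 1·(-780.9)]
= 36.0 kcal/mol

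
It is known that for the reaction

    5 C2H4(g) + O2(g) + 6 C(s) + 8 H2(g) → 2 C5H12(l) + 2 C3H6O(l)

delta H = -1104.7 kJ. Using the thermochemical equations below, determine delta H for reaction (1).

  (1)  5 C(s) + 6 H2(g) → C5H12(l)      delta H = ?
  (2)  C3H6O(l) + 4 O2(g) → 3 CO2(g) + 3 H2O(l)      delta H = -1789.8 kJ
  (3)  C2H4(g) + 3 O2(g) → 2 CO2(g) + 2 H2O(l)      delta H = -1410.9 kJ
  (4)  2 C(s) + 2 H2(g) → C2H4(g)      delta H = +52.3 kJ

delta H = -173.5 kJ

(1) × 2: contributes 2·x
(2) reversed and × 2: (-2)·(-1789.8) = +3579.6 kJ
(3) × 3: (3)·(-1410.9) = -4232.7 kJ
(4) reversed and × 2: (-2)·(+52.3) = -104.6 kJ
-1104.7 = (+3579.6) + (-4232.7) + (-104.6) + 2·x
x = (-1104.7 − (-757.7)) / (2) = -173.5 kJ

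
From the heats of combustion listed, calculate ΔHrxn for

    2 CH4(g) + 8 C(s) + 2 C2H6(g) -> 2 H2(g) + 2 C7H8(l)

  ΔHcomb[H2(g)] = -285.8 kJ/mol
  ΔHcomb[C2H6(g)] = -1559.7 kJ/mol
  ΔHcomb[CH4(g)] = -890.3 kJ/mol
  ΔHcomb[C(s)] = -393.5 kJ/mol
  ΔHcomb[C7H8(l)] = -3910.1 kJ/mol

With combustion enthalpies, reactants minus products:
= [2·(-890.3) + 8·(-393.5) + 2·(-1559.7)] − [2·(-285.8) + 2·(-3910.1)]
= 343.8 kJ/mol

ΔHrxn = 343.8 kJ/mol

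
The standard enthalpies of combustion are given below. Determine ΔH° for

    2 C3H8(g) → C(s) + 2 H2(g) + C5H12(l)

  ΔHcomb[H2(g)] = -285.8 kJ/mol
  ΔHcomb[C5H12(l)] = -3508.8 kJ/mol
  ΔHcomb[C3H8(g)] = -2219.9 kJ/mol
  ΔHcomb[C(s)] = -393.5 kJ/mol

Using ΔH = Σ nΔHc°(reactants) − Σ nΔHc°(products):
= [2·(-2219.9)] − [1·(-393.5) + 2·(-285.8) + 1·(-3508.8)]
= 34.1 kJ/mol

ΔH° = 34.1 kJ/mol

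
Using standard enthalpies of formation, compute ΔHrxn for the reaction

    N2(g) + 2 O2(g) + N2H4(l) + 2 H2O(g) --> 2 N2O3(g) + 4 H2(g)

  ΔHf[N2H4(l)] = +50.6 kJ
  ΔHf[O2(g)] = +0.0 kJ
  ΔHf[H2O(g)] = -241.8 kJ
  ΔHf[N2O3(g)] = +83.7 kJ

Products: 2·(+83.7) + 4·(+0.0) = +167.4
Reactants: 1·(+0.0) + 2·(+0.0) + 1·(+50.6) + 2·(-241.8) = -433.0
ΔHrxn = (+167.4) − (-433.0) = 600.4 kJ

ΔHrxn = 600.4 kJ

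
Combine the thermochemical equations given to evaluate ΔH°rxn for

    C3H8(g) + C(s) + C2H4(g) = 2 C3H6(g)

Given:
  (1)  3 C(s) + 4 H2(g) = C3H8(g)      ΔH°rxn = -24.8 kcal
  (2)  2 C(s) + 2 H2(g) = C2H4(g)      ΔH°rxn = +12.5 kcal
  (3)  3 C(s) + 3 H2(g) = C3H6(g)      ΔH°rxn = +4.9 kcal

ΔH°rxn = 22.1 kcal

(1) reversed (reverse to put C3H8(g) on the reactant side): +24.8 kcal
(2) reversed (C2H4(g) must end up as a reactant): -12.5 kcal
(3) × 2 (scale by 2 for the 2 C3H6(g)): (2)·(+4.9) = +9.8 kcal
By Hess's law, ΔH°rxn = (-1)·(-24.8) + (-1)·(+12.5) + (2)·(+4.9) = 22.1 kcal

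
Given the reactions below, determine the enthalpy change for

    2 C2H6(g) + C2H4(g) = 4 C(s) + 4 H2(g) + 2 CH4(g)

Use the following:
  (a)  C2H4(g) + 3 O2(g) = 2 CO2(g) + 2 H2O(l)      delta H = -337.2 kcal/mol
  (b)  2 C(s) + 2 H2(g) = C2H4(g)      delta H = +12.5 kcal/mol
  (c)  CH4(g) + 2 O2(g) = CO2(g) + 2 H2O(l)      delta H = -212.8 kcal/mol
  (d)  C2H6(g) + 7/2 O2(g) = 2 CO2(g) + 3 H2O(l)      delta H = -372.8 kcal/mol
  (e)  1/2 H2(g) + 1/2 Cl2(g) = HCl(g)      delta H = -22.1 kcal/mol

delta H = -7.8 kcal/mol

(a) reversed: +337.2 kcal/mol
(b) reversed and × 2 (reverse to put C(s) on the product side; ×2 to match 4 C(s) in the target): (-2)·(+12.5) = -25.0 kcal/mol
(c) reversed and × 2 (reverse to put CH4(g) on the product side; ×2 to match 2 CH4(g) in the target): (-2)·(-212.8) = +425.6 kcal/mol
(d) × 2 (scale by 2 for the 2 C2H6(g)): (2)·(-372.8) = -745.6 kcal/mol
(e): not needed (Cl2(g) appears nowhere else).
delta H = (+337.2) + (-25.0) + (+425.6) + (-745.6) = -7.8 kcal/mol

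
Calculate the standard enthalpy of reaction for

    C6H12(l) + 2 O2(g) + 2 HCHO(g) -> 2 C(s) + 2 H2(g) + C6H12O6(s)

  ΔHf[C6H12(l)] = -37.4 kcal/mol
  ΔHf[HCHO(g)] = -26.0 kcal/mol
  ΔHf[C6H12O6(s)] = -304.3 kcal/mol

ΔH°rxn = Σ nΔHf°(products) − Σ nΔHf°(reactants).
Products: 2·(+0.0) + 2·(+0.0) + 1·(-304.3) = -304.3
Reactants: 1·(-37.4) + 2·(+0.0) + 2·(-26.0) = -89.4
ΔHrxn = (-304.3) − (-89.4) = -214.9 kcal/mol

ΔHrxn = -214.9 kcal/mol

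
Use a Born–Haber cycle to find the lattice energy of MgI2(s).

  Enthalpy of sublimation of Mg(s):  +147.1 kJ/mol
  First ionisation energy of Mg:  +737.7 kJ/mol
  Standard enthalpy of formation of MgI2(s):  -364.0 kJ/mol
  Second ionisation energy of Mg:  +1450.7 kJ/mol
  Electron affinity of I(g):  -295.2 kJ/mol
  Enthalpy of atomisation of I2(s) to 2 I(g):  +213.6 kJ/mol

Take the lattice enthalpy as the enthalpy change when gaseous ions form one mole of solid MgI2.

U = -2322.7 kJ/mol

ΔHf° = 1·ΔHsub + 1·(ΣIE) + 1·D(I2) + 2·EA + U
-364.0 = 1·(+147.1) + 1·(+2188.4) + 1·(+213.6) + 2·(-295.2) + U
U = -364.0 − (+1958.7) = -2322.7 kJ/mol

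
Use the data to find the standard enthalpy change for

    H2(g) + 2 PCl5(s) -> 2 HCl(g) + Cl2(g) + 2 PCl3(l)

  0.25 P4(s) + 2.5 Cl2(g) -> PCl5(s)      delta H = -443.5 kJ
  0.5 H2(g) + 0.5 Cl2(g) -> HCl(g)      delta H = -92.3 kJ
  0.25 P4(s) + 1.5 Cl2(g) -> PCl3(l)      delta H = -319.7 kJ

equation 1 reversed and × 2: (-2)·(-443.5) = +887.0 kJ
equation 2 × 2: (2)·(-92.3) = -184.6 kJ
equation 3 × 2: (2)·(-319.7) = -639.4 kJ
delta H = (-2)·(-443.5) + (2)·(-92.3) + (2)·(-319.7) = 63.0 kJ

delta H = 63.0 kJ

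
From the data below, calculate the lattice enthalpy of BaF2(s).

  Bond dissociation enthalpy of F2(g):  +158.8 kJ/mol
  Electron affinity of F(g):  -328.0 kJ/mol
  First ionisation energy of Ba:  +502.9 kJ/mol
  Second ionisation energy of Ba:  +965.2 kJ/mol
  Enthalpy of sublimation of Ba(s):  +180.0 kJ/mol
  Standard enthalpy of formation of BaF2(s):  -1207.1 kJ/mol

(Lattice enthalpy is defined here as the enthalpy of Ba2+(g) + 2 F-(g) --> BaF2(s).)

ΔHf° = 1·ΔHsub + 1·(ΣIE) + 1·D(F2) + 2·EA + U
-1207.1 = 1·(+180.0) + 1·(+1468.1) + 1·(+158.8) + 2·(-328.0) + U
U = -1207.1 − (+1150.9) = -2358.0 kJ/mol

U = -2358.0 kJ/mol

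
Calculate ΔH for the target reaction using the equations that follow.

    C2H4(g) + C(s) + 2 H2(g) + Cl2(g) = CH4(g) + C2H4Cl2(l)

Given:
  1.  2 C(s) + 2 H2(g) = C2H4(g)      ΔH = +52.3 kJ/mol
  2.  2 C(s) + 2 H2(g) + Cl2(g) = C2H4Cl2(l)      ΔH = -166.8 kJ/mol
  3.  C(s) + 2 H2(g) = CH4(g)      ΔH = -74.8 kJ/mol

eq. 1 reversed: -52.3 kJ/mol
eq. 2 as written: -166.8 kJ/mol
eq. 3 as written: -74.8 kJ/mol
By Hess's law, ΔH = (-52.3) + (-166.8) + (-74.8) = -293.9 kJ/mol

ΔH = -293.9 kJ/mol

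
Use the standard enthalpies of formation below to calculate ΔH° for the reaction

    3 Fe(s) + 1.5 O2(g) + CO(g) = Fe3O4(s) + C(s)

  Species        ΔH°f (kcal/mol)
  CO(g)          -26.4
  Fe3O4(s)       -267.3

Products: 1·(-267.3) + 1·(+0.0) = -267.3
Reactants: 3·(+0.0) + 3/2·(+0.0) + 1·(-26.4) = -26.4
ΔH° = (-267.3) − (-26.4) = -240.9 kcal/mol

ΔH° = -240.9 kcal/mol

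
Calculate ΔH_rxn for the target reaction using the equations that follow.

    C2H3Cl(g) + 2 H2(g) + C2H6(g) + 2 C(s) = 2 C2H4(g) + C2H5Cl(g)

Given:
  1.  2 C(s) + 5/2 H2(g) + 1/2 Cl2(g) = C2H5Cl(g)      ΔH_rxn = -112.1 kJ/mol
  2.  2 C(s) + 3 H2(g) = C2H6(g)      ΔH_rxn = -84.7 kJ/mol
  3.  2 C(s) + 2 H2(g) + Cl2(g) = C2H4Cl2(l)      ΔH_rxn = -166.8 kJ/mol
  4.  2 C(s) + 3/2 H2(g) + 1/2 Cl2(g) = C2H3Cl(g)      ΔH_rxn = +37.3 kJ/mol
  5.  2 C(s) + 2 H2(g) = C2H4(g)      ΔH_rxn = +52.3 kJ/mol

ΔH_rxn = 39.9 kJ/mol

eq. 1 as written (C2H5Cl(g) already on the product side): -112.1 kJ/mol
eq. 2 reversed (reverse to put C2H6(g) on the reactant side): +84.7 kJ/mol
eq. 3: not needed (C2H4Cl2(l) appears nowhere else).
eq. 4 reversed (reverse to put C2H3Cl(g) on the reactant side): -37.3 kJ/mol
eq. 5 × 2 (scale by 2 for the 2 C2H4(g)): (2)·(+52.3) = +104.6 kJ/mol
ΔH_rxn = (-112.1) + (+84.7) + (-37.3) + (+104.6) = 39.9 kJ/mol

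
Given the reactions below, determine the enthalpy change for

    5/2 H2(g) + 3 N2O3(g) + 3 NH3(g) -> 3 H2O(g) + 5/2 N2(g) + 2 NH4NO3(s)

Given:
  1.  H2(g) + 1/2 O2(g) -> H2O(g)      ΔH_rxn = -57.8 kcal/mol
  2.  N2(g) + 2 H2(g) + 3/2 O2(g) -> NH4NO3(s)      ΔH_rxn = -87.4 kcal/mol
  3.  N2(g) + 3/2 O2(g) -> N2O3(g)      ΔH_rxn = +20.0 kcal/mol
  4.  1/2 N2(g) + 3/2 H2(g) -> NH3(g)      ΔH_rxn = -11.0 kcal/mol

eq. 1 × 3 (scale by 3 for the 3 H2O(g)): (3)·(-57.8) = -173.4 kcal/mol
eq. 2 × 2 (×2 to match 2 NH4NO3(s) in the target): (2)·(-87.4) = -174.8 kcal/mol
eq. 3 reversed and × 3 (reverse to put N2O3(g) on the reactant side; scale by 3 for the 3 N2O3(g)): (-3)·(+20.0) = -60.0 kcal/mol
eq. 4 reversed and × 3 (NH3(g) must end up as a reactant; ×3 to match 3 NH3(g) in the target): (-3)·(-11.0) = +33.0 kcal/mol
By Hess's law, ΔH_rxn = (-173.4) + (-174.8) + (-60.0) + (+33.0) = -375.2 kcal/mol

ΔH_rxn = -375.2 kcal/mol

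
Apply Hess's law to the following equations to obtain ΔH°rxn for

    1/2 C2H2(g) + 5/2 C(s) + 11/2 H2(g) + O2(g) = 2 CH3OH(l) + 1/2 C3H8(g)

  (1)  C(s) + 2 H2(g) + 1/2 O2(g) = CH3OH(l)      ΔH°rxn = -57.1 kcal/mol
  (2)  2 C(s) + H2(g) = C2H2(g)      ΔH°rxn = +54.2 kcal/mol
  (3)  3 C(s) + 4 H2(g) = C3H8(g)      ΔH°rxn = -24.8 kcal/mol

(1) × 2: (2)·(-57.1) = -114.2 kcal/mol
(2) reversed and × 1/2: (-1/2)·(+54.2) = -27.1 kcal/mol
(3) × 1/2: (1/2)·(-24.8) = -12.4 kcal/mol
Combining the equations, ΔH°rxn = (2)·(-57.1) + (-1/2)·(+54.2) + (1/2)·(-24.8) = -153.7 kcal/mol

ΔH°rxn = -153.7 kcal/mol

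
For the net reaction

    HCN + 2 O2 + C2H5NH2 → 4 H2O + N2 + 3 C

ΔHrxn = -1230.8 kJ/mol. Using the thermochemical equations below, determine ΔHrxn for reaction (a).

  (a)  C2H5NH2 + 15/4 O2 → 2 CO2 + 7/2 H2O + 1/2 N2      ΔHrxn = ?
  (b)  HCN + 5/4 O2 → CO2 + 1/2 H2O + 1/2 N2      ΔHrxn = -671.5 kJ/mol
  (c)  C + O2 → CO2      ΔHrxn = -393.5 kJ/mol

ΔHrxn = -1739.8 kJ/mol

(a) as written (C2H5NH2 already on the reactant side): contributes x
(b) as written (HCN already on the reactant side): -671.5 kJ/mol
(c) reversed and × 3 (C must end up as a product; ×3 to match 3 C in the target): (-3)·(-393.5) = +1180.5 kJ/mol
-1230.8 = (-671.5) + (+1180.5) + x
x = (-1230.8 − (+509.0)) / (1) = -1739.8 kJ/mol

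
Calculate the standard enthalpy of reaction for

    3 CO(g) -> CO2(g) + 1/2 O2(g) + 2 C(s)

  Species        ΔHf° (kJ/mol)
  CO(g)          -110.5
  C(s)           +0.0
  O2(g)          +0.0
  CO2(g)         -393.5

Products: 1·(-393.5) + 1/2·(+0.0) + 2·(+0.0) = -393.5
Reactants: 3·(-110.5) = -331.5
ΔHrxn = (-393.5) − (-331.5) = -62.0 kJ/mol

ΔHrxn = -62.0 kJ/mol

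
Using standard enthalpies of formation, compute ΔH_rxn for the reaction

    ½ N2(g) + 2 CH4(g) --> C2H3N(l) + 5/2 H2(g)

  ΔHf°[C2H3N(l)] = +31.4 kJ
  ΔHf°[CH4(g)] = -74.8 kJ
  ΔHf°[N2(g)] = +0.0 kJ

ΔH°rxn = Σ nΔHf°(products) − Σ nΔHf°(reactants).
Products: 1·(+31.4) + 5/2·(+0.0) = +31.4
Reactants: 1/2·(+0.0) + 2·(-74.8) = -149.6
ΔH_rxn = (+31.4) − (-149.6) = 181.0 kJ

ΔH_rxn = 181.0 kJ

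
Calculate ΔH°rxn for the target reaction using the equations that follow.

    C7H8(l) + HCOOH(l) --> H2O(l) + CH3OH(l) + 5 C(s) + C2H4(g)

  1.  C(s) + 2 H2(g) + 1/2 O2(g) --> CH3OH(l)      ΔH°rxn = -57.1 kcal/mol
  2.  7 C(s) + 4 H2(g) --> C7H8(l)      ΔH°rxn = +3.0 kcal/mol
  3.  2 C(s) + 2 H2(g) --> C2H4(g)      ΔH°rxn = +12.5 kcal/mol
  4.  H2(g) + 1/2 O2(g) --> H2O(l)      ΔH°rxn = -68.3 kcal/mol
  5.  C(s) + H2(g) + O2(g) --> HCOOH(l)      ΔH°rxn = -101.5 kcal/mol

eq. 1 as written: -57.1 kcal/mol
eq. 2 reversed: -3.0 kcal/mol
eq. 3 as written: +12.5 kcal/mol
eq. 4 as written: -68.3 kcal/mol
eq. 5 reversed: +101.5 kcal/mol
Summing the manipulated equations, ΔH°rxn = (-57.1) + (-3.0) + (+12.5) + (-68.3) + (+101.5) = -14.4 kcal/mol

ΔH°rxn = -14.4 kcal/mol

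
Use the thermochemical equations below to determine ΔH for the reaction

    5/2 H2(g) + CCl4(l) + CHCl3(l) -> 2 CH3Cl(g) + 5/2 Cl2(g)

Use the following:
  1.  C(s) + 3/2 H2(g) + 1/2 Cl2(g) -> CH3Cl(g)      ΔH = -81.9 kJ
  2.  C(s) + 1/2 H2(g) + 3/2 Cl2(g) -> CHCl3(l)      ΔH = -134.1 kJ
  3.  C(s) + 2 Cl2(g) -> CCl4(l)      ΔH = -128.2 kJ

ΔH = 98.5 kJ

eq. 1 × 2: (2)·(-81.9) = -163.8 kJ
eq. 2 reversed: +134.1 kJ
eq. 3 reversed: +128.2 kJ
Summing the manipulated equations, ΔH = (-163.8) + (+134.1) + (+128.2) = 98.5 kJ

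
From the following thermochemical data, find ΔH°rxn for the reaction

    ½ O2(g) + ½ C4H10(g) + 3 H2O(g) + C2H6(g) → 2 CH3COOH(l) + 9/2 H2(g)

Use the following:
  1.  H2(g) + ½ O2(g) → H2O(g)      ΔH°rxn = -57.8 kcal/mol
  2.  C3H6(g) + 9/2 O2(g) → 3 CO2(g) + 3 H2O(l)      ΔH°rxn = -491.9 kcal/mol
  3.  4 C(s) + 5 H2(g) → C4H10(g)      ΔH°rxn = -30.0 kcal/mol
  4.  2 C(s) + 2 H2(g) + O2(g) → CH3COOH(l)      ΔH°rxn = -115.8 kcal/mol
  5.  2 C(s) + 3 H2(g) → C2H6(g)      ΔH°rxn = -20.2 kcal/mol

ΔH°rxn = -23.0 kcal/mol

eq. 1 reversed and × 3 (H2O(g) must end up as a reactant; ×3 to match 3 H2O(g) in the target): (-3)·(-57.8) = +173.4 kcal/mol
eq. 2: not needed (H2O(l) appears nowhere else).
eq. 3 reversed and × 1/2 (reverse to put C4H10(g) on the reactant side; ×1/2 to match 1/2 C4H10(g) in the target): (-1/2)·(-30.0) = +15.0 kcal/mol
eq. 4 × 2 (×2 to match 2 CH3COOH(l) in the target): (2)·(-115.8) = -231.6 kcal/mol
eq. 5 reversed (C2H6(g) must end up as a reactant): +20.2 kcal/mol
By Hess's law, ΔH°rxn = (+173.4) + (+15.0) + (-231.6) + (+20.2) = -23.0 kcal/mol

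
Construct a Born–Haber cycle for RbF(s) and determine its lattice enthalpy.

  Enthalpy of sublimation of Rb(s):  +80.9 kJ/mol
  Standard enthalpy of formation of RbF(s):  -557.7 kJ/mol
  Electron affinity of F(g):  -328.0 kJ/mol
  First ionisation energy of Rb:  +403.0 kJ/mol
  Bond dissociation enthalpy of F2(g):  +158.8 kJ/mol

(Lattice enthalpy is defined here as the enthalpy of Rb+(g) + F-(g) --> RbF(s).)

ΔHf° = 1·ΔHsub + 1·(ΣIE) + 1/2·D(F2) + 1·EA + U
-557.7 = 1·(+80.9) + 1·(+403.0) + 1/2·(+158.8) + 1·(-328.0) + U
U = -557.7 − (+235.3) = -793.0 kJ/mol

U = -793.0 kJ/mol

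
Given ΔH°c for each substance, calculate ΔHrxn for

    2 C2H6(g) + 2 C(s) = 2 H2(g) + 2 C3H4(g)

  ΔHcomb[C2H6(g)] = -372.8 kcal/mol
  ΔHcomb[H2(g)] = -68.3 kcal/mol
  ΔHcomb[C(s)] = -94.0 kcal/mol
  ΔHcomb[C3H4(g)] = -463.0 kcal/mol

Using ΔH = Σ nΔHc°(reactants) − Σ nΔHc°(products):
= [2·(-372.8) + 2·(-94.0)] − [2·(-68.3) + 2·(-463.0)]
= 129.0 kcal/mol

ΔHrxn = 129.0 kcal/mol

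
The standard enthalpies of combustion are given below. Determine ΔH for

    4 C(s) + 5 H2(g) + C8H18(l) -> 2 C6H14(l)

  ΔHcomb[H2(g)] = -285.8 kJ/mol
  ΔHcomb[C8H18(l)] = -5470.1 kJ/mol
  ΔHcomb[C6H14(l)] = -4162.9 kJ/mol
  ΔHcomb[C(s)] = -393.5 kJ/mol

ΔH = -147.3 kJ/mol

With combustion enthalpies, reactants minus products:
= [4·(-393.5) + 5·(-285.8) + 1·(-5470.1)] − [2·(-4162.9)]
= -147.3 kJ/mol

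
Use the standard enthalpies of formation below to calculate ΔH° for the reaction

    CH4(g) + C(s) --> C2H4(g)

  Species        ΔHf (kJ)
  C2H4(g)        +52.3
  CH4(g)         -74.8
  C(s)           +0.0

Products: 1·(+52.3) = +52.3
Reactants: 1·(-74.8) + 1·(+0.0) = -74.8
ΔH° = (+52.3) − (-74.8) = 127.1 kJ

ΔH° = 127.1 kJ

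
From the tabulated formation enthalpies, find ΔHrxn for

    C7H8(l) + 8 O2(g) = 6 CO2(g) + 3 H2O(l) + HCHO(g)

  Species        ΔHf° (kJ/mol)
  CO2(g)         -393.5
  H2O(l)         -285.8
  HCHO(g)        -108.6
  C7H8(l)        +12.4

ΔHrxn = -3339.4 kJ/mol

Products: 6·(-393.5) + 3·(-285.8) + 1·(-108.6) = -3327.0
Reactants: 1·(+12.4) + 8·(+0.0) = +12.4
ΔHrxn = (-3327.0) − (+12.4) = -3339.4 kJ/mol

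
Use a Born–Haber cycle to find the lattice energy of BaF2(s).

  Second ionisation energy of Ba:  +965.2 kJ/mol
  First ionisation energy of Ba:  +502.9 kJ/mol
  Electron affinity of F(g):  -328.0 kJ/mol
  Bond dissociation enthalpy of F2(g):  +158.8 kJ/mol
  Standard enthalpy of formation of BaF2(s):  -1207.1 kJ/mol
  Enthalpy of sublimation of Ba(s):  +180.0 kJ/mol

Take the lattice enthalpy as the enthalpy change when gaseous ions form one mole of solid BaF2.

ΔHf° = 1·ΔHsub + 1·(ΣIE) + 1·D(F2) + 2·EA + U
-1207.1 = 1·(+180.0) + 1·(+1468.1) + 1·(+158.8) + 2·(-328.0) + U
U = -1207.1 − (+1150.9) = -2358.0 kJ/mol

U = -2358.0 kJ/mol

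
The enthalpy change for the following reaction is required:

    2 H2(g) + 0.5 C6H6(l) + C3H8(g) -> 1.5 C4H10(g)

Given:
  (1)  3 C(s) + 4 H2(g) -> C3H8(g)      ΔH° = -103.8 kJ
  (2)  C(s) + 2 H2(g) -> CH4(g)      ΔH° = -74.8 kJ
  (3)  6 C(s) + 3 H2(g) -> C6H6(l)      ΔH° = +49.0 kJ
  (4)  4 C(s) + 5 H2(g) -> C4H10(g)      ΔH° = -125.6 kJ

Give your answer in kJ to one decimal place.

(1) reversed: +103.8 kJ
(2): not needed.
(3) reversed and × 1/2: (-1/2)·(+49.0) = -24.5 kJ
(4) × 3/2: (3/2)·(-125.6) = -188.4 kJ
ΔH° = (+103.8) + (-24.5) + (-188.4) = -109.1 kJ

ΔH° = -109.1 kJ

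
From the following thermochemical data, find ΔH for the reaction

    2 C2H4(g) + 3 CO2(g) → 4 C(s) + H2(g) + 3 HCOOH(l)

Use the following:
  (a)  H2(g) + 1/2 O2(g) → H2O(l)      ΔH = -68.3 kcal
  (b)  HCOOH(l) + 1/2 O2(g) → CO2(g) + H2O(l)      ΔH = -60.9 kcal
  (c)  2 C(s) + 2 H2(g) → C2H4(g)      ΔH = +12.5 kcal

ΔH = -47.2 kcal

(a) × 3: (3)·(-68.3) = -204.9 kcal
(b) reversed and × 3: (-3)·(-60.9) = +182.7 kcal
(c) reversed and × 2: (-2)·(+12.5) = -25.0 kcal
By Hess's law, ΔH = (3)·(-68.3) + (-3)·(-60.9) + (-2)·(+12.5) = -47.2 kcal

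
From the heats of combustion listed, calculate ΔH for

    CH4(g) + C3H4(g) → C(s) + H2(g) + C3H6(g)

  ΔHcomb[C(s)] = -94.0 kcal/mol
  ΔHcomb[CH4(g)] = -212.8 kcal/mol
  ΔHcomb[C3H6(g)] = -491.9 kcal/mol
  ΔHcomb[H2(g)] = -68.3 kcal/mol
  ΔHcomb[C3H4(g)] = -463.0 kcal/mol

ΔH = -21.6 kcal/mol

With combustion enthalpies, reactants minus products:
= [1·(-212.8) + 1·(-463.0)] − [1·(-94.0) + 1·(-68.3) + 1·(-491.9)]
= -21.6 kcal/mol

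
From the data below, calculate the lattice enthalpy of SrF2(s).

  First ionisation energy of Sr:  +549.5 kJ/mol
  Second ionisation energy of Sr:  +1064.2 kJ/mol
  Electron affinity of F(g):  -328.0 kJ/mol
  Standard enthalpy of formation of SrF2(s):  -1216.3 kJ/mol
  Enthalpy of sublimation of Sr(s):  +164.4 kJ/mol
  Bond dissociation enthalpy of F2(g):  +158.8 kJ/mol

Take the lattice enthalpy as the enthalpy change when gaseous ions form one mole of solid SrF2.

U = -2497.2 kJ/mol

ΔHf° = 1·ΔHsub + 1·(ΣIE) + 1·D(F2) + 2·EA + U
-1216.3 = 1·(+164.4) + 1·(+1613.7) + 1·(+158.8) + 2·(-328.0) + U
U = -1216.3 − (+1280.9) = -2497.2 kJ/mol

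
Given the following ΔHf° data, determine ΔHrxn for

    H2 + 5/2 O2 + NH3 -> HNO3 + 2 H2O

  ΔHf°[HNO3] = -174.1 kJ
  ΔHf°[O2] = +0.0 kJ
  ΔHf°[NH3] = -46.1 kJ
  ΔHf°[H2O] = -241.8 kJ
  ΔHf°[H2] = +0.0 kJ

ΔHrxn = -611.6 kJ

Products: 1·(-174.1) + 2·(-241.8) = -657.7
Reactants: 1·(+0.0) + 5/2·(+0.0) + 1·(-46.1) = -46.1
ΔHrxn = (-657.7) − (-46.1) = -611.6 kJ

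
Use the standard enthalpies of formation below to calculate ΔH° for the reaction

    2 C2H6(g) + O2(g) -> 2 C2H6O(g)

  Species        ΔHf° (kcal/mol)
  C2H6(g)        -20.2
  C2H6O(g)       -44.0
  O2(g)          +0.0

Products: 2·(-44.0) = -88.0
Reactants: 2·(-20.2) + 1·(+0.0) = -40.4
ΔH° = (-88.0) − (-40.4) = -47.6 kcal/mol

ΔH° = -47.6 kcal/mol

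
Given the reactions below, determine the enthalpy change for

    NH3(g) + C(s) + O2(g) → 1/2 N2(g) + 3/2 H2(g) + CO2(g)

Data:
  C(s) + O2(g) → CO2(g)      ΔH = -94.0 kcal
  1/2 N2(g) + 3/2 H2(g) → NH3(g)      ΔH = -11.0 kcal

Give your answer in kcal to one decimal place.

equation 1 as written: -94.0 kcal
equation 2 reversed: +11.0 kcal
ΔH = (-94.0) + (+11.0) = -83.0 kcal

ΔH = -83.0 kcal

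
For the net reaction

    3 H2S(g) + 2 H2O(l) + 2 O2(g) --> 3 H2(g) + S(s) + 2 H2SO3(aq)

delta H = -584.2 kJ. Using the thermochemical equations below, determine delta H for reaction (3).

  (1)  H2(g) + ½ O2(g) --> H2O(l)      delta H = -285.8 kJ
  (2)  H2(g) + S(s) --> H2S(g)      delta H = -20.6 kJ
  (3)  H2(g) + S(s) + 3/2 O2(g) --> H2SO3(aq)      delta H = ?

delta H = -608.8 kJ

(1) reversed and × 2 (H2O(l) must end up as a reactant; ×2 to match 2 H2O(l) in the target): (-2)·(-285.8) = +571.6 kJ
(2) reversed and × 3 (reverse to put H2S(g) on the reactant side; ×3 to match 3 H2S(g) in the target): (-3)·(-20.6) = +61.8 kJ
(3) × 2 (scale by 2 for the 2 H2SO3(aq)): contributes 2·x
-584.2 = (+571.6) + (+61.8) + 2·x
x = (-584.2 − (+633.4)) / (2) = -608.8 kJ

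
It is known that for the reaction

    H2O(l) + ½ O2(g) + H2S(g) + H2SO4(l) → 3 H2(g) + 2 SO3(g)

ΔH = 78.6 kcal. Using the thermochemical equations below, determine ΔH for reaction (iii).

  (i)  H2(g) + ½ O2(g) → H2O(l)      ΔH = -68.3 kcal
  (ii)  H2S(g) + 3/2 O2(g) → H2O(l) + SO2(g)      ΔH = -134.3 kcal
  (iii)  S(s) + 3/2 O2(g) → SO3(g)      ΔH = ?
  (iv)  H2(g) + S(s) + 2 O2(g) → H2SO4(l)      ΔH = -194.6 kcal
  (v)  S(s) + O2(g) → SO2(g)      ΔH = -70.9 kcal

ΔH = -94.6 kcal

(i) reversed and × 2: (-2)·(-68.3) = +136.6 kcal
(ii) as written: -134.3 kcal
(iii) × 2: contributes 2·x
(iv) reversed: +194.6 kcal
(v) reversed: +70.9 kcal
+78.6 = (+136.6) + (-134.3) + (+194.6) + (+70.9) + 2·x
x = (+78.6 − (+267.8)) / (2) = -94.6 kcal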